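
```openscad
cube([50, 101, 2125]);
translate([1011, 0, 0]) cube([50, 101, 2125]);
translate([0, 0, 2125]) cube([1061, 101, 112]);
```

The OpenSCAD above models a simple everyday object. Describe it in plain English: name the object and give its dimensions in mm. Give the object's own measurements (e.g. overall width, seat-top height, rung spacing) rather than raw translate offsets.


A door frame. The clear opening is 961 mm wide and 2125 mm high. Two 50 mm wide jambs, 101 mm deep, stand either side of the opening from the floor to the top of the opening. A 112 mm thick head sits across the top of both jambs, spanning the full outside width of the frame.


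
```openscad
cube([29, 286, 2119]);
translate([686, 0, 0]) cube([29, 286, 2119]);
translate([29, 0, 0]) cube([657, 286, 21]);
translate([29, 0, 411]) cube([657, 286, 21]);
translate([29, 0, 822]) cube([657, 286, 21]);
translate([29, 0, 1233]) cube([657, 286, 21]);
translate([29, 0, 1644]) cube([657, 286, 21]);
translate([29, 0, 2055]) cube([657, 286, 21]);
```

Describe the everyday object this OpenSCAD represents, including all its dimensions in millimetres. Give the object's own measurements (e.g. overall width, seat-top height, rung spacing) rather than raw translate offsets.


An open bookshelf. Two side panels, each 29 mm thick, 286 mm deep and 2119 mm tall, stand 715 mm apart (outside-to-outside). Between them sit 6 shelves, each 21 mm thick and 286 mm deep, spanning the full gap between the sides. The bottom shelf rests on the floor (its underside at z = 0) and the clear gap between one shelf's top and the next shelf's underside is 390 mm.


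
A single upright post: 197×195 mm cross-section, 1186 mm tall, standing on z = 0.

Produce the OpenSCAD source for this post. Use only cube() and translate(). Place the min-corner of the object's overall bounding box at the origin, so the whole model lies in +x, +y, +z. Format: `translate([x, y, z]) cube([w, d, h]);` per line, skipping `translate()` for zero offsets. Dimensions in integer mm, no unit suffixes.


cube([197, 195, 1186]);


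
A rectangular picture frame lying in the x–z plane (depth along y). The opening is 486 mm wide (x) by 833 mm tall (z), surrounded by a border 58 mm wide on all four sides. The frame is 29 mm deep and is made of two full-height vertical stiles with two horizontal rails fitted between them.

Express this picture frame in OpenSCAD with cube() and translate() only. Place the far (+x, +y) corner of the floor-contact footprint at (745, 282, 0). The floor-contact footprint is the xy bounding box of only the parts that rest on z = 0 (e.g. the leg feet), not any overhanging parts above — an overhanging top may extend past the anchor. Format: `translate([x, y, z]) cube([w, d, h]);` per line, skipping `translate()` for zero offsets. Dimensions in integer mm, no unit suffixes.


translate([143, 253, 0]) cube([58, 29, 949]);
translate([687, 253, 0]) cube([58, 29, 949]);
translate([201, 253, 0]) cube([486, 29, 58]);
translate([201, 253, 891]) cube([486, 29, 58]);


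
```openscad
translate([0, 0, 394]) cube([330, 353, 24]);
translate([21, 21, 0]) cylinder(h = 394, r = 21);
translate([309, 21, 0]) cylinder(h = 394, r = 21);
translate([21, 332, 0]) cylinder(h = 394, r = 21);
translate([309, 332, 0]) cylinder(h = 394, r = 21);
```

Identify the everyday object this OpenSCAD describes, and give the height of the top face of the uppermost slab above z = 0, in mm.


A stool. The seat height is 418 mm.

A 330×353×24 slab at z = 394 on four corner cylinders — a stool. The seat top is 394 + 24 = 418 mm.


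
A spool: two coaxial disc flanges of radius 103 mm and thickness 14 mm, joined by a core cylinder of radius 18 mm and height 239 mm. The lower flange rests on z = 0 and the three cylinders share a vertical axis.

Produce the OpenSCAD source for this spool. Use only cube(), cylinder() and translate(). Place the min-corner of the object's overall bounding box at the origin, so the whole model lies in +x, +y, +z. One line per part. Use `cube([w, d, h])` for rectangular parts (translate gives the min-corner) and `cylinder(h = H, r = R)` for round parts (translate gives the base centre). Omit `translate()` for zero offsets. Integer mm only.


translate([103, 103, 0]) cylinder(h = 14, r = 103);
translate([103, 103, 14]) cylinder(h = 239, r = 18);
translate([103, 103, 253]) cylinder(h = 14, r = 103);


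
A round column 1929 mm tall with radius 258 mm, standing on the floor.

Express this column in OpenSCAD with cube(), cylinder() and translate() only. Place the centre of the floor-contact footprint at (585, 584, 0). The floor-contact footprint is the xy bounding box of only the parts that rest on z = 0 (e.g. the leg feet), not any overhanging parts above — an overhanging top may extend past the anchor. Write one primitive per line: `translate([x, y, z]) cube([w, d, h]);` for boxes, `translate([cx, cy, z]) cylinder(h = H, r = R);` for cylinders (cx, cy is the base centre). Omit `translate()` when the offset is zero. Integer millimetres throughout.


translate([585, 584, 0]) cylinder(h = 1929, r = 258);


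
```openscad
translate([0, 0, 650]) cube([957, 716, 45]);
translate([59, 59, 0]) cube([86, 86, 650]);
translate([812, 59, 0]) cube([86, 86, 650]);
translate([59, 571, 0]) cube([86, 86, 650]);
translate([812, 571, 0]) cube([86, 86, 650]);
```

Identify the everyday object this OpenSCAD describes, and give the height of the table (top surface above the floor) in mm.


A table. The table height is 695 mm.

A 957×716×45 slab sits at z = 650 on four 86 mm square posts — a table. The top surface is at 650 + 45 = 695 mm.


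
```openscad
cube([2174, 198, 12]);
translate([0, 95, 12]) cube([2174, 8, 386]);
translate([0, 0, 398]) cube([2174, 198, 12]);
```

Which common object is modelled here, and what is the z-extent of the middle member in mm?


An I-beam. The web height is 386 mm.

Two wide flanges with a thin centred web — an I-beam. Overall 410 mm minus two 12 mm flanges gives a web of 410 − 2·12 = 386 mm.


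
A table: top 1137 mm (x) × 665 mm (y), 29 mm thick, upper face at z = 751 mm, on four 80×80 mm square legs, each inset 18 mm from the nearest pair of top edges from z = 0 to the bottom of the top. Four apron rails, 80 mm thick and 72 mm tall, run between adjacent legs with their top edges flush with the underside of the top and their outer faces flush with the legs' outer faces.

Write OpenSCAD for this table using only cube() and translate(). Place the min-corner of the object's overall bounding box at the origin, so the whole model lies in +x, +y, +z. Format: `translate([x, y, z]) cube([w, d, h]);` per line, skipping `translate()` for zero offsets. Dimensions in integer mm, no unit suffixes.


translate([0, 0, 722]) cube([1137, 665, 29]);
translate([18, 18, 0]) cube([80, 80, 722]);
translate([1039, 18, 0]) cube([80, 80, 722]);
translate([18, 567, 0]) cube([80, 80, 722]);
translate([1039, 567, 0]) cube([80, 80, 722]);
translate([98, 18, 650]) cube([941, 80, 72]);
translate([98, 567, 650]) cube([941, 80, 72]);
translate([18, 98, 650]) cube([80, 469, 72]);
translate([1039, 98, 650]) cube([80, 469, 72]);


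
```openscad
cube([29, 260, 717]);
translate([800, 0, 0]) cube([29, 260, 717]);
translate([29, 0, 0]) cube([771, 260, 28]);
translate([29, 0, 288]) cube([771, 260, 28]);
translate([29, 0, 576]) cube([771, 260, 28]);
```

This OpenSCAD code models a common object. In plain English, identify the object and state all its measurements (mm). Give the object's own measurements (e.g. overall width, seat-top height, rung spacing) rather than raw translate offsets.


An open bookshelf. Two side panels, each 29 mm thick, 260 mm deep and 717 mm tall, stand 829 mm apart (outside-to-outside). Between them sit 3 shelves, each 28 mm thick and 260 mm deep, spanning the full gap between the sides. The bottom shelf rests on the floor (its underside at z = 0) and the clear gap between one shelf's top and the next shelf's underside is 260 mm.


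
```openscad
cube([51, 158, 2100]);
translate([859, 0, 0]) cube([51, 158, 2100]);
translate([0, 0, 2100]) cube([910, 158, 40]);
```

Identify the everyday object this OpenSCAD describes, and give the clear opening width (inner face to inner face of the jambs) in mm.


A door frame. The clear opening width is 808 mm.

Two 2100 mm tall posts with a header on top — a door frame. The left jamb is 51 mm wide at x = 0; the right jamb starts at x = 859. The clear opening is 859 − 51 = 808 mm.


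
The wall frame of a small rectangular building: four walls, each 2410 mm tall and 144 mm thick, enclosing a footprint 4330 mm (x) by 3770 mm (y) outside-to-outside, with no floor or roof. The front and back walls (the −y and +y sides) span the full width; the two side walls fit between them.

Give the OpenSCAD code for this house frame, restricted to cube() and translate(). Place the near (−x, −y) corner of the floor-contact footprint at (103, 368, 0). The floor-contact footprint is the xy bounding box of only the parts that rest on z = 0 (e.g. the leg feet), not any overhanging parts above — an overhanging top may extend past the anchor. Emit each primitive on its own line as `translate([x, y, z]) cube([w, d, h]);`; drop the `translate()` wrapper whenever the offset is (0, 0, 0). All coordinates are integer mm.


translate([103, 368, 0]) cube([4330, 144, 2410]);
translate([103, 3994, 0]) cube([4330, 144, 2410]);
translate([103, 512, 0]) cube([144, 3482, 2410]);
translate([4289, 512, 0]) cube([144, 3482, 2410]);


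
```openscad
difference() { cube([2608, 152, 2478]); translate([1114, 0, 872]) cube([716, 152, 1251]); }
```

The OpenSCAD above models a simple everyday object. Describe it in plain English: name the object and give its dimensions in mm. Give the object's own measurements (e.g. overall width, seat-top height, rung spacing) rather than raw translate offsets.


A wall 2608 mm long (x), 152 mm thick (y), 2478 mm tall, with a rectangular window opening cut through it. The opening is 716 mm wide and 1251 mm tall; its sill is at z = 872 mm and its near (−x) edge is 1114 mm from the wall's −x end. The opening passes through the full wall thickness.


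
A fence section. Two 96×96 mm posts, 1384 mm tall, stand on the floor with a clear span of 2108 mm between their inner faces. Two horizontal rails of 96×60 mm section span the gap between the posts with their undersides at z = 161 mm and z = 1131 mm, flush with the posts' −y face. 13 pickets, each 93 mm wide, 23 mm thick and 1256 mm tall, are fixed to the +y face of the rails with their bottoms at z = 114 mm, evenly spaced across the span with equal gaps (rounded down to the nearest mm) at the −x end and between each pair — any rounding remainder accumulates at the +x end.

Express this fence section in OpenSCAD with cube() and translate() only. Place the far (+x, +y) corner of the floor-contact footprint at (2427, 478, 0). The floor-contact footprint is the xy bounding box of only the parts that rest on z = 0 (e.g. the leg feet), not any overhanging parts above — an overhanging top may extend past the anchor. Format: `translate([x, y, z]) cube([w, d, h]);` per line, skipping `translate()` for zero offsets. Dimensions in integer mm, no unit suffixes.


translate([127, 382, 0]) cube([96, 96, 1384]);
translate([2331, 382, 0]) cube([96, 96, 1384]);
translate([223, 382, 161]) cube([2108, 96, 60]);
translate([223, 382, 1131]) cube([2108, 96, 60]);
translate([287, 478, 114]) cube([93, 23, 1256]);
translate([444, 478, 114]) cube([93, 23, 1256]);
translate([601, 478, 114]) cube([93, 23, 1256]);
translate([758, 478, 114]) cube([93, 23, 1256]);
translate([915, 478, 114]) cube([93, 23, 1256]);
translate([1072, 478, 114]) cube([93, 23, 1256]);
translate([1229, 478, 114]) cube([93, 23, 1256]);
translate([1386, 478, 114]) cube([93, 23, 1256]);
translate([1543, 478, 114]) cube([93, 23, 1256]);
translate([1700, 478, 114]) cube([93, 23, 1256]);
translate([1857, 478, 114]) cube([93, 23, 1256]);
translate([2014, 478, 114]) cube([93, 23, 1256]);
translate([2171, 478, 114]) cube([93, 23, 1256]);


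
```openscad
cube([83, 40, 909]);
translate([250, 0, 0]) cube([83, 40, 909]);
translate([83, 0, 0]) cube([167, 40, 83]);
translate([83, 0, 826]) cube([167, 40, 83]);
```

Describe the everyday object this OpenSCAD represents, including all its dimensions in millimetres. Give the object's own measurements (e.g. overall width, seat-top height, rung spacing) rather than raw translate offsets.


A rectangular picture frame lying in the x–z plane (depth along y). The opening is 167 mm wide (x) by 743 mm tall (z), surrounded by a border 83 mm wide on all four sides. The frame is 40 mm deep and is made of two full-height vertical stiles with two horizontal rails fitted between them.


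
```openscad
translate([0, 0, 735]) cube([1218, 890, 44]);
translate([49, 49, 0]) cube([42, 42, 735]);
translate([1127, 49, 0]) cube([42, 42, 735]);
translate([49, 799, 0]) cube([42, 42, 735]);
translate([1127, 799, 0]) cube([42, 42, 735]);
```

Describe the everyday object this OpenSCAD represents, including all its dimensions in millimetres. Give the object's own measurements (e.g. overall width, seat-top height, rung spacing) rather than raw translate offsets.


A rectangular dining table. The top is 1218×890×44 mm with its upper surface at z = 779 mm. It stands on four 42×42 mm square legs, each inset 49 mm from the nearest pair of top edges, running from the floor to the underside of the top.


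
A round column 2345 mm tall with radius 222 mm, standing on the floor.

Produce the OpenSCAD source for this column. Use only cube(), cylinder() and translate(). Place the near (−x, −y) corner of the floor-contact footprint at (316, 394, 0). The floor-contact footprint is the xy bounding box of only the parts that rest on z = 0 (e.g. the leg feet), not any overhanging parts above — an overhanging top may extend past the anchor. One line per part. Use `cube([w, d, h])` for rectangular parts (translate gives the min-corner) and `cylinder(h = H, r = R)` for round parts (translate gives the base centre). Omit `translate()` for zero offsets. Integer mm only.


translate([538, 616, 0]) cylinder(h = 2345, r = 222);


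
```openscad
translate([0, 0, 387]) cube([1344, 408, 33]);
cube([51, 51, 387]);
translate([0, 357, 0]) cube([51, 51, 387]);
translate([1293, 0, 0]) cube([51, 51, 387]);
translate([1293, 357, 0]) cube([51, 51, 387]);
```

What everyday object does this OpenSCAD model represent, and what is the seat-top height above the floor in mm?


A bench. The seat-top height is 420 mm.

A long slab on four corner posts — a bench. The slab sits at z = 387 with thickness 33, so the top is 387 + 33 = 420 mm.


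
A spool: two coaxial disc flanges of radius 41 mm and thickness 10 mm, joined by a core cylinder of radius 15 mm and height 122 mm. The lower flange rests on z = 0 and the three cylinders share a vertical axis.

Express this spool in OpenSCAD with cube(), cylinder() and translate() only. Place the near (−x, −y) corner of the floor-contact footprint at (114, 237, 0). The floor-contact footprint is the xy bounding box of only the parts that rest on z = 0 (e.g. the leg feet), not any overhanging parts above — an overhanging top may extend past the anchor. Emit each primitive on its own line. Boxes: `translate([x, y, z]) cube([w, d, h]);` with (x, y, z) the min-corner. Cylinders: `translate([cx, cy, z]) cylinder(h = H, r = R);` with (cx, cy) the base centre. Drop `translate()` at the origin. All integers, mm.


translate([155, 278, 0]) cylinder(h = 10, r = 41);
translate([155, 278, 10]) cylinder(h = 122, r = 15);
translate([155, 278, 132]) cylinder(h = 10, r = 41);


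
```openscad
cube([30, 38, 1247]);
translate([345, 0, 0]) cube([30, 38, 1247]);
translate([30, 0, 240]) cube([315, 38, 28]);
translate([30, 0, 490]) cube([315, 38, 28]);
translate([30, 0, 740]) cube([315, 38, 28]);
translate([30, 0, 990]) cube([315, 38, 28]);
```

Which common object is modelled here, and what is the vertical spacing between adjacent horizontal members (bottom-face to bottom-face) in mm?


A ladder. The rung spacing is 250 mm.

Two tall 30×38 posts with 4 short bars between them — a ladder. Adjacent rungs sit at z = 240 and z = 490, so the spacing is 490 − 240 = 250 mm.


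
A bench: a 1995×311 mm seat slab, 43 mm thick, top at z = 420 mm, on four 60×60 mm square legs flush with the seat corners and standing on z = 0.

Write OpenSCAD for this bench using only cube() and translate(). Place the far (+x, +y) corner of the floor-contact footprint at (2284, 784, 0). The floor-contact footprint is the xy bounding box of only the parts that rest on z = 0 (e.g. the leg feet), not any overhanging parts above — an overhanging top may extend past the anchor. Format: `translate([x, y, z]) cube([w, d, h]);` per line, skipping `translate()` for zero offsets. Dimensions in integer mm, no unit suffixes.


// leg_h = 420 − 43 = 377
translate([289, 473, 377]) cube([1995, 311, 43]);
translate([289, 473, 0]) cube([60, 60, 377]);
translate([289, 724, 0]) cube([60, 60, 377]);
translate([2224, 473, 0]) cube([60, 60, 377]);
translate([2224, 724, 0]) cube([60, 60, 377]);


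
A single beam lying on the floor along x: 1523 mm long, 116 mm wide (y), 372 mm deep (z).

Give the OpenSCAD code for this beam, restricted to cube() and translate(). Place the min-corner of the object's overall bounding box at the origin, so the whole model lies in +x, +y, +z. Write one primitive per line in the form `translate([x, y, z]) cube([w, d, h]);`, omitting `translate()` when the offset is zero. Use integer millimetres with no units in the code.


cube([1523, 116, 372]);


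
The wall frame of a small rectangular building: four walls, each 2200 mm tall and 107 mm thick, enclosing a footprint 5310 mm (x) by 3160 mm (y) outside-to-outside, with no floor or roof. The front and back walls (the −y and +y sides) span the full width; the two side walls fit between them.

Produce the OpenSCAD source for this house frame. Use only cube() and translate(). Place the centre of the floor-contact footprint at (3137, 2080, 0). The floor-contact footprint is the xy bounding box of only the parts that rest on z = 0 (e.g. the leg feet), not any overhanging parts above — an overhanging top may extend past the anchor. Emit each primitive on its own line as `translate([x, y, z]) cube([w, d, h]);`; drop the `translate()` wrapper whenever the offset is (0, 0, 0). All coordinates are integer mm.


translate([482, 500, 0]) cube([5310, 107, 2200]);
translate([482, 3553, 0]) cube([5310, 107, 2200]);
translate([482, 607, 0]) cube([107, 2946, 2200]);
translate([5685, 607, 0]) cube([107, 2946, 2200]);


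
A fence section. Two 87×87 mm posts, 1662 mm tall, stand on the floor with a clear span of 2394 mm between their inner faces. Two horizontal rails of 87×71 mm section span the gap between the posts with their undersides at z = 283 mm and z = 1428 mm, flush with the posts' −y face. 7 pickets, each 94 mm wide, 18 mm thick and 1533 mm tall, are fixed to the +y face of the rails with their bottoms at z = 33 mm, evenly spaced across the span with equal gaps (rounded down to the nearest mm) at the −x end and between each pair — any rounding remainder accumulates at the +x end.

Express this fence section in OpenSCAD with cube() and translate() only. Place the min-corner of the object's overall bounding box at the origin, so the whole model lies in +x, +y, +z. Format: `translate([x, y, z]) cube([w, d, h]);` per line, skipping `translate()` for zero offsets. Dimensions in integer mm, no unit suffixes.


cube([87, 87, 1662]);
translate([2481, 0, 0]) cube([87, 87, 1662]);
translate([87, 0, 283]) cube([2394, 87, 71]);
translate([87, 0, 1428]) cube([2394, 87, 71]);
translate([304, 87, 33]) cube([94, 18, 1533]);
translate([615, 87, 33]) cube([94, 18, 1533]);
translate([926, 87, 33]) cube([94, 18, 1533]);
translate([1237, 87, 33]) cube([94, 18, 1533]);
translate([1548, 87, 33]) cube([94, 18, 1533]);
translate([1859, 87, 33]) cube([94, 18, 1533]);
translate([2170, 87, 33]) cube([94, 18, 1533]);


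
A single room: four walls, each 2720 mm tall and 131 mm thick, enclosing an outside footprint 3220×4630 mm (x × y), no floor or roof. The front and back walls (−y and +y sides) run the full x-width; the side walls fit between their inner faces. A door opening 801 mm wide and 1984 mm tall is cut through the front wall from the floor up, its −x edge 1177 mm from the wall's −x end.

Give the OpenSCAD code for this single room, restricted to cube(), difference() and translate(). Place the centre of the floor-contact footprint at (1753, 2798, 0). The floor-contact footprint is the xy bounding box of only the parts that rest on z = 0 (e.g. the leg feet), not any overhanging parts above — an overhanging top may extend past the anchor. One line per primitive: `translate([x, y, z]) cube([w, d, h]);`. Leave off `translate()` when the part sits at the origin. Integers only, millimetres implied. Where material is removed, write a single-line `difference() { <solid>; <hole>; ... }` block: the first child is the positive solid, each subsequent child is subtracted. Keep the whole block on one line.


difference() { translate([143, 483, 0]) cube([3220, 131, 2720]); translate([1320, 483, 0]) cube([801, 131, 1984]); }
translate([143, 4982, 0]) cube([3220, 131, 2720]);
translate([143, 614, 0]) cube([131, 4368, 2720]);
translate([3232, 614, 0]) cube([131, 4368, 2720]);


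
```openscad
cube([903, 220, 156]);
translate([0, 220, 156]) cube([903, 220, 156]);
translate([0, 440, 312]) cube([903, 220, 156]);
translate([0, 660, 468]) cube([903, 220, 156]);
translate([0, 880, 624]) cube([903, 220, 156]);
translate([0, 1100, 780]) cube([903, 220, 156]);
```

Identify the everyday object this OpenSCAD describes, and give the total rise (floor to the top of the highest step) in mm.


A staircase. The total rise is 936 mm.

6 identical blocks, each offset up and back from the previous — a staircase. Each step is 156 mm tall and there are 6 of them, so the total rise is 6 × 156 = 936 mm.


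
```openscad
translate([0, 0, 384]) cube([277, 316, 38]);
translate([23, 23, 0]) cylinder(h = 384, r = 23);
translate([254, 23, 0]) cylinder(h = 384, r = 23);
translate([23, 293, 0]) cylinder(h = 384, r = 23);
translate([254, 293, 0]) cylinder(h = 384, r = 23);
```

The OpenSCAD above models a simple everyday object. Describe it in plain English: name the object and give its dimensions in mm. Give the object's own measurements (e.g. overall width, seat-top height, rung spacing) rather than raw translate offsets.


A four-legged stool. The seat is a 277×316×38 mm slab whose top surface is at z = 422 mm; four round legs, each 46 mm in diameter, run from the floor (z = 0) to the underside of the seat, each leg's axis is inset half a diameter from the nearest pair of seat edges (so the leg's bounding box is flush with the corner).


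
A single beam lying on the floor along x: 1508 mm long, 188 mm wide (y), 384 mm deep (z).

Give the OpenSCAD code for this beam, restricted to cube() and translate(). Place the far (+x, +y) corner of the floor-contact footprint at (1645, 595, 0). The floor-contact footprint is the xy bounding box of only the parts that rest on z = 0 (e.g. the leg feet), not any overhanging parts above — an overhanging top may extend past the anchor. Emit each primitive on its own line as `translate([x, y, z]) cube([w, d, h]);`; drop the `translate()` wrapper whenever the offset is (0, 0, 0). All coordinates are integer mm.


translate([137, 407, 0]) cube([1508, 188, 384]);


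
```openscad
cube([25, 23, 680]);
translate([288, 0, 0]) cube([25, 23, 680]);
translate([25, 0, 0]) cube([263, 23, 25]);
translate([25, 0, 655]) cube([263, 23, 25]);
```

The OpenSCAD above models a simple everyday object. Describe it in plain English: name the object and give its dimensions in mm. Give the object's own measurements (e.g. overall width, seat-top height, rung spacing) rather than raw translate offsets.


A rectangular picture frame lying in the x–z plane (depth along y). The opening is 263 mm wide (x) by 630 mm tall (z), surrounded by a border 25 mm wide on all four sides. The frame is 23 mm deep and is made of two full-height vertical stiles with two horizontal rails fitted between them.


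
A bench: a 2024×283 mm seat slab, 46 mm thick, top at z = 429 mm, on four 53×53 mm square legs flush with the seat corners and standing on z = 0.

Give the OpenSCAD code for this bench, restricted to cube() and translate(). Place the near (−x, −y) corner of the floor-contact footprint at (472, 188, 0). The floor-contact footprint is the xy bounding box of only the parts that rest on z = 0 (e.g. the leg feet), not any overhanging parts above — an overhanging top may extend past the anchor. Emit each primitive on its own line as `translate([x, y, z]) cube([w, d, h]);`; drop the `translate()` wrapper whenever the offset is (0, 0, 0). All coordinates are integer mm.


// leg_h = 429 − 46 = 383
translate([472, 188, 383]) cube([2024, 283, 46]);
translate([472, 188, 0]) cube([53, 53, 383]);
translate([472, 418, 0]) cube([53, 53, 383]);
translate([2443, 188, 0]) cube([53, 53, 383]);
translate([2443, 418, 0]) cube([53, 53, 383]);


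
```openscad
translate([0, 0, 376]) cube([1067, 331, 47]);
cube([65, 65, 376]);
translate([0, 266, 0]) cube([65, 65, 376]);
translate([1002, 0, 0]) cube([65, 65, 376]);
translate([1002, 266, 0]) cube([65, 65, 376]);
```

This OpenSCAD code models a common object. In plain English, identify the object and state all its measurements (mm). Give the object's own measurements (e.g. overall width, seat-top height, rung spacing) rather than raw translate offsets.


A long wooden bench with a 1067 mm (x) × 331 mm (y) seat, 47 mm thick, its top surface 423 mm above the floor. Four 65 mm square legs at the seat corners, flush with the edges, run from z = 0 to the seat underside.


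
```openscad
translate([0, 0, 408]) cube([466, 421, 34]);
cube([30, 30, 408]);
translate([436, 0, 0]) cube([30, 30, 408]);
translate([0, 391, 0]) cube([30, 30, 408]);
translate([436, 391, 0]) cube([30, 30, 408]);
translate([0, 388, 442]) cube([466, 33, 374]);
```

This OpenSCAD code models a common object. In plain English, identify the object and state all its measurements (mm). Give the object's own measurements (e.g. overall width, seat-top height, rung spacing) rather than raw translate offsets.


A chair. The seat is a 466×421×34 mm slab with its top at z = 442 mm, on four 30×30 mm corner legs (flush with the seat edges, standing on z = 0). A flat backrest 33 mm thick, 374 mm tall, spans the full seat width and rises from the seat top along its +y edge, rear face flush with the rear of the seat.


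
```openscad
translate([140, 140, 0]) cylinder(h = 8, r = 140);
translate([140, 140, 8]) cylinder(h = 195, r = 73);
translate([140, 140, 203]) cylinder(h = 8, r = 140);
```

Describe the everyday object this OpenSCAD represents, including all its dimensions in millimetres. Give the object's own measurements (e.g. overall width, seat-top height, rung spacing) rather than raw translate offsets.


A spool: two coaxial disc flanges of radius 140 mm and thickness 8 mm, joined by a core cylinder of radius 73 mm and height 195 mm. The lower flange rests on z = 0 and the three cylinders share a vertical axis.


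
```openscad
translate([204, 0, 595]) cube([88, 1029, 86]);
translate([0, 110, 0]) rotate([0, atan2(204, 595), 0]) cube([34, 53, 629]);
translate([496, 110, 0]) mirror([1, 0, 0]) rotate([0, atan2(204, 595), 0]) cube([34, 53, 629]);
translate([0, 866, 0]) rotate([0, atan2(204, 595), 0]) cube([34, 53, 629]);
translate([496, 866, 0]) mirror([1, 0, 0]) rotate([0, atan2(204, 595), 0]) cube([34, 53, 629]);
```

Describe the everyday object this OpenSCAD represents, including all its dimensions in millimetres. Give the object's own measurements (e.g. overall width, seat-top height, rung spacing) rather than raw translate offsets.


A sawhorse. A 88×1029×86 mm beam (x, y, z) sits on two A-frame leg pairs. Each pair is two raked legs of 34×53 mm section (53 mm along y) splaying symmetrically in x. Each leg rises 595 mm vertically over 204 mm of horizontal reach and is 629 mm long along its own axis. Every leg's outer bottom edge rests on the floor and its outer top edge meets a bottom edge of the beam — the left legs (tilting toward +x) meet the beam's −x bottom edge, the right legs (their mirror images, tilting toward −x) meet its +x bottom edge — so the leg tops tuck under the beam, the beam's underside is 595 mm above the floor, and the feet are 496 mm apart outside-to-outside with the beam centred between them. The two leg pairs are set in 110 mm from either end of the beam.


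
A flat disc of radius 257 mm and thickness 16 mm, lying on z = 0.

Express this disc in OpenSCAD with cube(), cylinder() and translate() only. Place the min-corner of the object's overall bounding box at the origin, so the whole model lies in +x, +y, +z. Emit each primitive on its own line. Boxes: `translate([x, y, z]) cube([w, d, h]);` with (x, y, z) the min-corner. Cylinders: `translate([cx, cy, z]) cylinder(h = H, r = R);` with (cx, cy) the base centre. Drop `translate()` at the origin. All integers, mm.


translate([257, 257, 0]) cylinder(h = 16, r = 257);


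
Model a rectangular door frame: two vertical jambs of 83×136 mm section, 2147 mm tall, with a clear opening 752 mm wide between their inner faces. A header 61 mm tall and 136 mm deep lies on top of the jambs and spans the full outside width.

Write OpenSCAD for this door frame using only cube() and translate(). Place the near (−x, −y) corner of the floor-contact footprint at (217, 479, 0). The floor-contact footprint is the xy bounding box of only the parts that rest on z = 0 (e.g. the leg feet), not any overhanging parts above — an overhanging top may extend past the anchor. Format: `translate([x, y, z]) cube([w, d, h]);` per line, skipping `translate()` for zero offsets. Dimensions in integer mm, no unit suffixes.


translate([217, 479, 0]) cube([83, 136, 2147]);
translate([1052, 479, 0]) cube([83, 136, 2147]);
translate([217, 479, 2147]) cube([918, 136, 61]);


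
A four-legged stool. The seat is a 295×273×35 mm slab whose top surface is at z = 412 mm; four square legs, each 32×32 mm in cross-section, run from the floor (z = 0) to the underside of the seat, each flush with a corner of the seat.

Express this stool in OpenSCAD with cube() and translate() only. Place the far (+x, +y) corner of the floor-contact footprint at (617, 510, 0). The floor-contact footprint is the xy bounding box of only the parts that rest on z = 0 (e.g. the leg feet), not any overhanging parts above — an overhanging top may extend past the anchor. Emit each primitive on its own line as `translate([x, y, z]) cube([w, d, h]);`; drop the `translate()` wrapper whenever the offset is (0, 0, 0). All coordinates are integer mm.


// leg_h = 412 - 35 = 377
translate([322, 237, 377]) cube([295, 273, 35]);
translate([322, 237, 0]) cube([32, 32, 377]);
translate([585, 237, 0]) cube([32, 32, 377]);
translate([322, 478, 0]) cube([32, 32, 377]);
translate([585, 478, 0]) cube([32, 32, 377]);


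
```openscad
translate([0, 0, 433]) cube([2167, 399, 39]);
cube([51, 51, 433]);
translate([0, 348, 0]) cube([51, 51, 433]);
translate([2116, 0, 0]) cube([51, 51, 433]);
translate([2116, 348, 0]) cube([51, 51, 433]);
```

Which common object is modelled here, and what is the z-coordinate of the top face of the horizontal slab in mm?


A bench. The seat-top height is 472 mm.

A long slab on four corner posts — a bench. The slab sits at z = 433 with thickness 39, so the top is 433 + 39 = 472 mm.


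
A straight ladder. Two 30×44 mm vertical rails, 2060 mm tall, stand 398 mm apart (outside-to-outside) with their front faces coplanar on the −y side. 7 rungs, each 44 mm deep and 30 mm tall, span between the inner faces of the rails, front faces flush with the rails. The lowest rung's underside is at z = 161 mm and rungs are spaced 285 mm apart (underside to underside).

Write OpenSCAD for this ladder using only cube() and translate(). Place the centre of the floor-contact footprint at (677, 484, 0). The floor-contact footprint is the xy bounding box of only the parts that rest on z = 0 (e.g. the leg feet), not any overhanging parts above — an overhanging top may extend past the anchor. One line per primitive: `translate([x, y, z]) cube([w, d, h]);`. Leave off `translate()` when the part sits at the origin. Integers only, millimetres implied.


translate([478, 462, 0]) cube([30, 44, 2060]);
translate([846, 462, 0]) cube([30, 44, 2060]);
translate([508, 462, 161]) cube([338, 44, 30]);
translate([508, 462, 446]) cube([338, 44, 30]);
translate([508, 462, 731]) cube([338, 44, 30]);
translate([508, 462, 1016]) cube([338, 44, 30]);
translate([508, 462, 1301]) cube([338, 44, 30]);
translate([508, 462, 1586]) cube([338, 44, 30]);
translate([508, 462, 1871]) cube([338, 44, 30]);


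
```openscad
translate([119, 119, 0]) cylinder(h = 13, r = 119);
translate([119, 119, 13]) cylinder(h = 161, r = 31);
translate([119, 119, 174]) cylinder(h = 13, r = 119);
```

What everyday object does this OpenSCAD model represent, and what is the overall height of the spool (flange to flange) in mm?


A spool. The overall height is 187 mm.

Three coaxial cylinders, large–small–large — a spool. Two 13 mm flanges and a 161 mm core give 13 + 161 + 13 = 187 mm.


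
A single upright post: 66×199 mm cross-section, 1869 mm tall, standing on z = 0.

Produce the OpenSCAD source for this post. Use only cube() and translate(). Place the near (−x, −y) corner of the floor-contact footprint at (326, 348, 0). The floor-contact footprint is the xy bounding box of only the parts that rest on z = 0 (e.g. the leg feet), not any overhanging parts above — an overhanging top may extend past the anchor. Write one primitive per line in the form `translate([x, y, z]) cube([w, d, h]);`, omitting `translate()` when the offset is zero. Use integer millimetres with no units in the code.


translate([326, 348, 0]) cube([66, 199, 1869]);


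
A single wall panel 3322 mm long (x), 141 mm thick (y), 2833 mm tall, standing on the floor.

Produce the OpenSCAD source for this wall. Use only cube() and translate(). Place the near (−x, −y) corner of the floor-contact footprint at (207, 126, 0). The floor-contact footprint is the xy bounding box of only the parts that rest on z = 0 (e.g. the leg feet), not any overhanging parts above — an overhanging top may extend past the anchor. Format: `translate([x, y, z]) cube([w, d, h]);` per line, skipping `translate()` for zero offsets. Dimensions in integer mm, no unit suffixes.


translate([207, 126, 0]) cube([3322, 141, 2833]);


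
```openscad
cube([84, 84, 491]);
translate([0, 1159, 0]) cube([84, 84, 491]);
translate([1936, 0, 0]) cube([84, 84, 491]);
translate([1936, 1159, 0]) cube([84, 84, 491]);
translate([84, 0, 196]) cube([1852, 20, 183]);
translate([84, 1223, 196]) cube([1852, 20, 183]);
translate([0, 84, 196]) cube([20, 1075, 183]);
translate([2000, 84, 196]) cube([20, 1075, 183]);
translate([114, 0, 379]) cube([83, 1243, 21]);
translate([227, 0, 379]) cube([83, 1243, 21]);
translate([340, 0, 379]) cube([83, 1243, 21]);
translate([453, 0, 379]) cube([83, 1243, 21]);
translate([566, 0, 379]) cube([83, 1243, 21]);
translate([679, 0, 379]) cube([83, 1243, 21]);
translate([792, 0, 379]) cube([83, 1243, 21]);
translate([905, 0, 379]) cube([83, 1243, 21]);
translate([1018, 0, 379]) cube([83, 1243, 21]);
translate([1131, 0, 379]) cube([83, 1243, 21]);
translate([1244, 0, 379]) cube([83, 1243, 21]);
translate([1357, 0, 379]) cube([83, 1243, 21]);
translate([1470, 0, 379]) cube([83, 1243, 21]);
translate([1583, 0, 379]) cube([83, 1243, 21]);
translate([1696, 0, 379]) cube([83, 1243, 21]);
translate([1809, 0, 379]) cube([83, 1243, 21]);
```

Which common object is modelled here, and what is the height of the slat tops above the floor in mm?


A bed frame. The slat-top height is 400 mm.

Four posts, four rails, and a row of slats — a bed frame. Slats sit on the rails at z = 196 + 183 = 379; with slat thickness 21, the top is 400 mm.


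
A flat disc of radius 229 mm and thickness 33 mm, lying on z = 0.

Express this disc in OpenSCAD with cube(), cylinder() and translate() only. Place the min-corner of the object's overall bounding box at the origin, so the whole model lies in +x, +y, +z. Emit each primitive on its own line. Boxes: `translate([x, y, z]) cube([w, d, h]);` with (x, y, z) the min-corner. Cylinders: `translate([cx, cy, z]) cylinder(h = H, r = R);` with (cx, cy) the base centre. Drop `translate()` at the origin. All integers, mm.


translate([229, 229, 0]) cylinder(h = 33, r = 229);


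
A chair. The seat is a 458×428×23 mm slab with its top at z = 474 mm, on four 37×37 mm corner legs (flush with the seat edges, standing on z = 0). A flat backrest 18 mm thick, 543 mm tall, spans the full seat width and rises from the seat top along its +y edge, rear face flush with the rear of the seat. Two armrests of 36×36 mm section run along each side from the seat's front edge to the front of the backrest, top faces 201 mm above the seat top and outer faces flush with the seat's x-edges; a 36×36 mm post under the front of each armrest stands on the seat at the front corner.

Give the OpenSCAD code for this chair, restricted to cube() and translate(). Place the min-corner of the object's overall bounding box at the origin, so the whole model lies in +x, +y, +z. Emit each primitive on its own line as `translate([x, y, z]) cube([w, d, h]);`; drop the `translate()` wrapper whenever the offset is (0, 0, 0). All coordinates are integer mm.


// leg_h = 474 - 23 = 451
// arm post h = 201 - 36 = 165
translate([0, 0, 451]) cube([458, 428, 23]);
cube([37, 37, 451]);
translate([421, 0, 0]) cube([37, 37, 451]);
translate([0, 391, 0]) cube([37, 37, 451]);
translate([421, 391, 0]) cube([37, 37, 451]);
translate([0, 410, 474]) cube([458, 18, 543]);
translate([0, 0, 639]) cube([36, 410, 36]);
translate([422, 0, 639]) cube([36, 410, 36]);
translate([0, 0, 474]) cube([36, 36, 165]);
translate([422, 0, 474]) cube([36, 36, 165]);


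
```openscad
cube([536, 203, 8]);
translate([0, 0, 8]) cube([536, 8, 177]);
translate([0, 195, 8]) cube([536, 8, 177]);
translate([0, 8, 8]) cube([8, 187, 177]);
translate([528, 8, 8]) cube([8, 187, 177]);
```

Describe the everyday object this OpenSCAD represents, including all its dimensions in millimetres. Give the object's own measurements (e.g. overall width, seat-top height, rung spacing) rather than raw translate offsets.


An open-topped rectangular box: outside dimensions 536×203×185 mm, with a uniform wall and base thickness of 8 mm. The base is a full 536×203 slab on the floor; four walls sit on top of the base. The front and back walls (the −y and +y sides) span the full width; the two side walls fit between them.


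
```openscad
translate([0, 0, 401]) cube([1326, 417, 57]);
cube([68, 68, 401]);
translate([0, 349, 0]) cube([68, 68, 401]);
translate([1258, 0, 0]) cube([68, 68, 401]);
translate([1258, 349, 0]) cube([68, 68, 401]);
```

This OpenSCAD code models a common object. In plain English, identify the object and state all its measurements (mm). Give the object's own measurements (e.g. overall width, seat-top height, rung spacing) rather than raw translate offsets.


A bench: a 1326×417 mm seat slab, 57 mm thick, top at z = 458 mm, on four 68×68 mm square legs flush with the seat corners and standing on z = 0.


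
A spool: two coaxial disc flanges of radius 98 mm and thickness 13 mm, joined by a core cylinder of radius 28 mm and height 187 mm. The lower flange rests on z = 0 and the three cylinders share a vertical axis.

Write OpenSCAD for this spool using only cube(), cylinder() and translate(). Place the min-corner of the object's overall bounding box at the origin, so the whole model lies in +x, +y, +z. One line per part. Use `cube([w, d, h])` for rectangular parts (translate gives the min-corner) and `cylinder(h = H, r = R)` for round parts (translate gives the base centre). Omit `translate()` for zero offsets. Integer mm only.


translate([98, 98, 0]) cylinder(h = 13, r = 98);
translate([98, 98, 13]) cylinder(h = 187, r = 28);
translate([98, 98, 200]) cylinder(h = 13, r = 98);
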